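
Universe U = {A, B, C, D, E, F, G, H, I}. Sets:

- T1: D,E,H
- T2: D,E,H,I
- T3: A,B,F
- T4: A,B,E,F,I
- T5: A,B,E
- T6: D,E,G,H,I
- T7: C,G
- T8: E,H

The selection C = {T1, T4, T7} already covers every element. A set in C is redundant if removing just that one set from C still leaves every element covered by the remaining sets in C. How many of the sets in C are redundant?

Drop T1: D, H uncovered — not redundant.
Drop T4: A, B, F, I uncovered — not redundant.
Drop T7: C, G uncovered — not redundant.
None of the sets in C is redundant.

0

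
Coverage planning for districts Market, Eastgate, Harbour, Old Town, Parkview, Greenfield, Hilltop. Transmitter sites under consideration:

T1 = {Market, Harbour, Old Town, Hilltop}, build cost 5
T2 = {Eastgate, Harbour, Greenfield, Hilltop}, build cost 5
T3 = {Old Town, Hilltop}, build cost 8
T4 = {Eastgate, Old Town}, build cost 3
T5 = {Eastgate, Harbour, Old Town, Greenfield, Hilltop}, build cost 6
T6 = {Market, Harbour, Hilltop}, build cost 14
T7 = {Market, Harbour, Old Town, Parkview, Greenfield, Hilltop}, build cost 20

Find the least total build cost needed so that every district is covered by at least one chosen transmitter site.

T4, T7 cover every district at build cost 3 + 20 = 23.
Any cover uses at least 2 transmitter sites; among all covering selections none totals below 23.
Greedy by coverage-per-build cost would pick T5, T1, T7 for 31 — worse than the optimum 23.

23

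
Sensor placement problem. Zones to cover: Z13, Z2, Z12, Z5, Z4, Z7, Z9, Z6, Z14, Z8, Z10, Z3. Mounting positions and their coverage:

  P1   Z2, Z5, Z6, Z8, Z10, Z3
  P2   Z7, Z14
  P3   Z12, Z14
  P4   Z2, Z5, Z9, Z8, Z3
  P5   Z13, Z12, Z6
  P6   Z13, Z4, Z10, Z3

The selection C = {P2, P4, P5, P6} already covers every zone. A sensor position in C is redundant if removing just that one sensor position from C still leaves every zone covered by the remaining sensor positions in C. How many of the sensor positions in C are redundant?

0

Drop P2: Z7, Z14 uncovered — not redundant.
Drop P4: Z2, Z5, Z9, Z8 uncovered — not redundant.
Drop P5: Z12, Z6 uncovered — not redundant.
Drop P6: Z4, Z10 uncovered — not redundant.
None of the sensor positions in C is redundant.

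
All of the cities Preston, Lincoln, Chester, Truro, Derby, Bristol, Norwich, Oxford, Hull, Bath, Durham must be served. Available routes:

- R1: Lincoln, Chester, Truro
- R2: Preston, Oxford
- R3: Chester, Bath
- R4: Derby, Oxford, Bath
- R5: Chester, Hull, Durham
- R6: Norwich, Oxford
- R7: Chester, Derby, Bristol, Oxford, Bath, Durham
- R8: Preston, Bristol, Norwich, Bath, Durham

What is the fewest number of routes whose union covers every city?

R1, R4, R5, R8 together cover {Preston, Lincoln, Chester, Truro, Derby, Bristol, Norwich, Oxford, Hull, Bath, Durham} — every city.
No 3 of the 8 routes cover everything (all 56 triples fall short), so 4 is minimum.

4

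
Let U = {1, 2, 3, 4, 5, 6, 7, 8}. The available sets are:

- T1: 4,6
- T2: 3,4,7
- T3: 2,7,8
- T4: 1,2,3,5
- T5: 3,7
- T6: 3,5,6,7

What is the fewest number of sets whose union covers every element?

3

T1, T3, T4 together cover {1, 2, 3, 4, 5, 6, 7, 8} — every element.
No 2 of the 6 sets cover everything (all 15 pairs fall short), so 3 is minimum.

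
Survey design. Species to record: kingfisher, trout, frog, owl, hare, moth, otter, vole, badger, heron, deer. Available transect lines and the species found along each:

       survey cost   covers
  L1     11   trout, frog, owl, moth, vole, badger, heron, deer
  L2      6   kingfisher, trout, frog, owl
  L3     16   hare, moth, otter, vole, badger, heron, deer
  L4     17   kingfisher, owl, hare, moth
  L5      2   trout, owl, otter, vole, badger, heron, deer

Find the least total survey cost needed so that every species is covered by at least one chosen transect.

22

L2, L3 cover every species at survey cost 6 + 16 = 22.
Any cover uses at least 2 transects; among all covering selections none totals below 22.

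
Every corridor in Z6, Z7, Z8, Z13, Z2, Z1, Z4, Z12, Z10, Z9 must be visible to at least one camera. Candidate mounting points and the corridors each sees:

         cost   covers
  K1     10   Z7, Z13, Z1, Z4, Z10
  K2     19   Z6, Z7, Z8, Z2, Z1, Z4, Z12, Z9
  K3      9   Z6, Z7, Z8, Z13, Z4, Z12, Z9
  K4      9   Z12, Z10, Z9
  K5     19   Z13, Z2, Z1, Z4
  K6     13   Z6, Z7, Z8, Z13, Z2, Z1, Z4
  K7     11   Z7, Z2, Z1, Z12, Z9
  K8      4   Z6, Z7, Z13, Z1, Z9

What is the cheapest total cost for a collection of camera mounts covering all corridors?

22

K4, K6 cover every corridor at cost 9 + 13 = 22.
Any cover uses at least 2 camera mounts; among all covering selections none totals below 22.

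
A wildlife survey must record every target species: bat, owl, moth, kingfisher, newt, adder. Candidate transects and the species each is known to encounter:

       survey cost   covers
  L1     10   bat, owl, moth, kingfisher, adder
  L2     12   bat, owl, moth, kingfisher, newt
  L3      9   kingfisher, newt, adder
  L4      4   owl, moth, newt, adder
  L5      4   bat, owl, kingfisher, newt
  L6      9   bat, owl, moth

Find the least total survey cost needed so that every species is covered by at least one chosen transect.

8

L4, L5 cover every species at survey cost 4 + 4 = 8.
Any cover uses at least 2 transects; among all covering selections none totals below 8.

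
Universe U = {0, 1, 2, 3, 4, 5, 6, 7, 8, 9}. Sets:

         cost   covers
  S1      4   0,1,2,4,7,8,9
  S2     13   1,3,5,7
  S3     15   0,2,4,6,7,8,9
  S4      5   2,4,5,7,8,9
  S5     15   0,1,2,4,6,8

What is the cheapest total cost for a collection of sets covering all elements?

S2, S3 cover every element at cost 13 + 15 = 28.
Any cover uses at least 2 sets; among all covering selections none totals below 28.

28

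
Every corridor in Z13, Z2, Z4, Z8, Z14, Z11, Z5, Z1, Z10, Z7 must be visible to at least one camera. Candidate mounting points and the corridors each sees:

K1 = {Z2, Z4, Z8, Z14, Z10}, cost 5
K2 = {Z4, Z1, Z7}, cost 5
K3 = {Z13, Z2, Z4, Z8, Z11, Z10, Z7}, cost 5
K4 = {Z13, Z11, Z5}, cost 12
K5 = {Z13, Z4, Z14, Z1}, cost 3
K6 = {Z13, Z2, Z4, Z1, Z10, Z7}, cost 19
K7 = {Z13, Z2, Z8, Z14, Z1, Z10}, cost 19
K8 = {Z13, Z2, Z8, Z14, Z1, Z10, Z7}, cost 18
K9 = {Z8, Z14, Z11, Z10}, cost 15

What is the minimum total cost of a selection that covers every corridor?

K3, K4, K5 cover every corridor at cost 5 + 12 + 3 = 20.
Any cover uses at least 3 camera mounts; among all covering selections none totals below 20.

20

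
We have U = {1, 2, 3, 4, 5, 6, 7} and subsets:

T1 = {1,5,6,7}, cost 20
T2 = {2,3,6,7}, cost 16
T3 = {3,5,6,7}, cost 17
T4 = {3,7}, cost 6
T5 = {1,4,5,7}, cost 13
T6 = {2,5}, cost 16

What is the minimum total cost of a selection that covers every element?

29

T2, T5 cover every element at cost 16 + 13 = 29.
Any cover uses at least 2 sets; among all covering selections none totals below 29.
Greedy by coverage-per-cost would pick T4, T5, T2 for 35 — worse than the optimum 29.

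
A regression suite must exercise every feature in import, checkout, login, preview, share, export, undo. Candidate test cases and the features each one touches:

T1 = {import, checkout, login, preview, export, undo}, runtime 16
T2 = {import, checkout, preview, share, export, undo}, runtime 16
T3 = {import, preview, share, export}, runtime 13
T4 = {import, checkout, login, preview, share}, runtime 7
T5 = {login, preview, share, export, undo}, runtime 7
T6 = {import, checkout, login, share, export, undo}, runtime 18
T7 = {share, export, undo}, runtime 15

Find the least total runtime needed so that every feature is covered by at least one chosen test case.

T4, T5 cover every feature at runtime 7 + 7 = 14.
Any cover uses at least 2 test cases; among all covering selections none totals below 14.

14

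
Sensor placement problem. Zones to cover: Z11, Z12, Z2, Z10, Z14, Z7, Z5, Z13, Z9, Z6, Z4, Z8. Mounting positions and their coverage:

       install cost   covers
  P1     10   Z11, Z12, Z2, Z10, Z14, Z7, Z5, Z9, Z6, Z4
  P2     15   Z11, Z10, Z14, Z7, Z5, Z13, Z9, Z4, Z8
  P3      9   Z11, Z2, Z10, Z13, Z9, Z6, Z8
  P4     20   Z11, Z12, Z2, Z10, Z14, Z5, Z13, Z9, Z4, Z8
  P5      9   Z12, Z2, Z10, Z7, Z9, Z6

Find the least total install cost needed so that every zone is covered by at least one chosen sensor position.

19

P1, P3 cover every zone at install cost 10 + 9 = 19.
Any cover uses at least 2 sensor positions; among all covering selections none totals below 19.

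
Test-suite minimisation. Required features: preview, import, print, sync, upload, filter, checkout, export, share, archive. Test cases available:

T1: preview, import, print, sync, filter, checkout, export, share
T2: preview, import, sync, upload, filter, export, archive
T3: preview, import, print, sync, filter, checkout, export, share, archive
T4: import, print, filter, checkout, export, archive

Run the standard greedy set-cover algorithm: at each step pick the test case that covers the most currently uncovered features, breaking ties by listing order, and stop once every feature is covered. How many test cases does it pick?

2

Pick 1: T3 covers 9 new features (preview, import, print, sync, filter, checkout, export, share, archive).
Pick 2: T2 covers 1 new features (upload).
Greedy uses 2 test cases.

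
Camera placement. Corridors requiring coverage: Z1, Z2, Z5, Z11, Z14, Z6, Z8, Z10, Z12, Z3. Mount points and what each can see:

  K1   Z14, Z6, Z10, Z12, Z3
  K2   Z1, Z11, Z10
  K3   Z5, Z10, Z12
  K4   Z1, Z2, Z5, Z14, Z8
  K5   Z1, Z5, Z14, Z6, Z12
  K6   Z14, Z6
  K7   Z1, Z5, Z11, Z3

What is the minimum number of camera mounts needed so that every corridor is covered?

K1, K2, K4 together cover {Z1, Z2, Z5, Z11, Z14, Z6, Z8, Z10, Z12, Z3} — every corridor.
No 2 of the 7 camera mounts cover everything (all 21 pairs fall short), so 3 is minimum.

3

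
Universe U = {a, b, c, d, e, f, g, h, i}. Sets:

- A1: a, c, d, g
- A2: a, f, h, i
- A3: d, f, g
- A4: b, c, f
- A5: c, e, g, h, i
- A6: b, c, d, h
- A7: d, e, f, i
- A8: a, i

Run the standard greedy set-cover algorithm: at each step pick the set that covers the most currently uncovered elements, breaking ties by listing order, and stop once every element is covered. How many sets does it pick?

Pick 1: A5 covers 5 new elements (c, e, g, h, i).
Pick 2: A1 covers 2 new elements (a, d).
Pick 3: A4 covers 2 new elements (b, f).
Greedy uses 3 sets.

3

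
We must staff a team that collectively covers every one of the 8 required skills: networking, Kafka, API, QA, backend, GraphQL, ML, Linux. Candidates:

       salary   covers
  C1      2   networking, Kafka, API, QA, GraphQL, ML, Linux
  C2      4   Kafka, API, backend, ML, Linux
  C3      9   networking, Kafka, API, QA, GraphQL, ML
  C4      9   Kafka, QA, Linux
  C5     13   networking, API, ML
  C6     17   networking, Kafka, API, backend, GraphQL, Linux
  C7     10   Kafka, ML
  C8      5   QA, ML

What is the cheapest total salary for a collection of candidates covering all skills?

6

C1, C2 cover every skill at salary 2 + 4 = 6.
Any cover uses at least 2 candidates; among all covering selections none totals below 6.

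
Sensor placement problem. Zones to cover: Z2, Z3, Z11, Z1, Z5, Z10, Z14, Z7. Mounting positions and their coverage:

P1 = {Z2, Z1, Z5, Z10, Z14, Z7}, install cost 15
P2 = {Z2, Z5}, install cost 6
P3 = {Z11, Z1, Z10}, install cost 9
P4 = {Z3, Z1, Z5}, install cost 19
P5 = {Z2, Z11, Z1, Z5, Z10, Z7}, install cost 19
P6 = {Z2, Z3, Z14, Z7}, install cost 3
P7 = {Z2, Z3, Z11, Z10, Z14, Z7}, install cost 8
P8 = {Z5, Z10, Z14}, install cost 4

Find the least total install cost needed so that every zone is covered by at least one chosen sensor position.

P3, P6, P8 cover every zone at install cost 9 + 3 + 4 = 16.
Any cover uses at least 2 sensor positions; among all covering selections none totals below 16.

16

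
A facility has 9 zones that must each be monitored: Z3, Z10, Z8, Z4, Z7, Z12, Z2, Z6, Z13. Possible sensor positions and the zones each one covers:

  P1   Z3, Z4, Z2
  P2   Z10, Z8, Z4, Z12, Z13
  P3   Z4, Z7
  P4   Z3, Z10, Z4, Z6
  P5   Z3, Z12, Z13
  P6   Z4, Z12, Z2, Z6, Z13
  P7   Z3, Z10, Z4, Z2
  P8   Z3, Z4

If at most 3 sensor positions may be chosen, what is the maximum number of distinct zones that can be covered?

8

Choosing P1, P2, P3 covers {Z3, Z10, Z8, Z4, Z7, Z12, Z2, Z13} — 8 zones.
No choice of 3 sensor positions does better; here Z6 is left uncovered.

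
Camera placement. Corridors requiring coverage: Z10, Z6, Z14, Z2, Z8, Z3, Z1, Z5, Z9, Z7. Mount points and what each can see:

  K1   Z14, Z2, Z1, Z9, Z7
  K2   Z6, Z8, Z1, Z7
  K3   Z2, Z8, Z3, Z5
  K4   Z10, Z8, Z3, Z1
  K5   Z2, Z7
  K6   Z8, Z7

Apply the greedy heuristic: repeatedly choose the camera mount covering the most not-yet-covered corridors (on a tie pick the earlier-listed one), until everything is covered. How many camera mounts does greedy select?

Pick 1: K1 covers 5 new corridors (Z14, Z2, Z1, Z9, Z7).
Pick 2: K3 covers 3 new corridors (Z8, Z3, Z5).
Pick 3: K2 covers 1 new corridors (Z6).
Pick 4: K4 covers 1 new corridors (Z10).
Greedy uses 4 camera mounts.

4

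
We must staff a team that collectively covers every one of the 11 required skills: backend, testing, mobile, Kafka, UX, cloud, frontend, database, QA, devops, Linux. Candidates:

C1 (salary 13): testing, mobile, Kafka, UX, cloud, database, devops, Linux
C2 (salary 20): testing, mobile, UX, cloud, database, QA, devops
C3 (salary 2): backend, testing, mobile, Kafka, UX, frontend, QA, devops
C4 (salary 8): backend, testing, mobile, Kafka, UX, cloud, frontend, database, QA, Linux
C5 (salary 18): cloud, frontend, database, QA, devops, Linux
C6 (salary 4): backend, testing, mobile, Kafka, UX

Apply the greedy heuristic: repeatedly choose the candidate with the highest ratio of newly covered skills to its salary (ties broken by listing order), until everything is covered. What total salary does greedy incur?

10

Pick 1: C3 adds 8 new (backend, testing, mobile, Kafka, UX, frontend, QA, devops) at salary 2 (ratio 8/2).
Pick 2: C4 adds 3 new (cloud, database, Linux) at salary 8 (ratio 3/8).
Greedy total salary: 2 + 8 = 10.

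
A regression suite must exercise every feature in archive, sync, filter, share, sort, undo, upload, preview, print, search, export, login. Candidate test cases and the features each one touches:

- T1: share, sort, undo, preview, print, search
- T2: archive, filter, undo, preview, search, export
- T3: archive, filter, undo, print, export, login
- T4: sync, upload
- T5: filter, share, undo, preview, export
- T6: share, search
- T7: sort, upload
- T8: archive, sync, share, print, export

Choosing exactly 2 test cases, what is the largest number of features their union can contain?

10

Choosing T1, T3 covers {archive, filter, share, sort, undo, preview, print, search, export, login} — 10 features.
No choice of 2 test cases does better; here sync, upload are left uncovered.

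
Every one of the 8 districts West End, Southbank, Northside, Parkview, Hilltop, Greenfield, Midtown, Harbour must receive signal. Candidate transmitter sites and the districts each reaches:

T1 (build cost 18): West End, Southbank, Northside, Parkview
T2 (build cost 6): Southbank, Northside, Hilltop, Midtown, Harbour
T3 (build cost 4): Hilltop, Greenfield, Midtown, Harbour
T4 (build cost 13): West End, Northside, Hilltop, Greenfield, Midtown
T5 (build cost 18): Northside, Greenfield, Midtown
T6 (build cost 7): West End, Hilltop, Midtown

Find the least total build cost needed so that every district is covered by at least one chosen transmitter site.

22

T1, T3 cover every district at build cost 18 + 4 = 22.
Any cover uses at least 2 transmitter sites; among all covering selections none totals below 22.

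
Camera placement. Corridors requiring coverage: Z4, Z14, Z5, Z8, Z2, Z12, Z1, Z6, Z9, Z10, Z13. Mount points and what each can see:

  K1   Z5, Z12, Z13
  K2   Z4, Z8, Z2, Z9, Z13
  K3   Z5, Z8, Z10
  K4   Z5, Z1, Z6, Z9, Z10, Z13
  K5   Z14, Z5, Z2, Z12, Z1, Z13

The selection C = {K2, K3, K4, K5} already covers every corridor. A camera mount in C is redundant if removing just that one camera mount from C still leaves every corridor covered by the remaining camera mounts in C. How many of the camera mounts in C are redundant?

Drop K2: Z4 uncovered — not redundant.
Drop K3: the rest still cover every corridor — redundant.
Drop K4: Z6 uncovered — not redundant.
Drop K5: Z14, Z12 uncovered — not redundant.
1 redundant: K3.

1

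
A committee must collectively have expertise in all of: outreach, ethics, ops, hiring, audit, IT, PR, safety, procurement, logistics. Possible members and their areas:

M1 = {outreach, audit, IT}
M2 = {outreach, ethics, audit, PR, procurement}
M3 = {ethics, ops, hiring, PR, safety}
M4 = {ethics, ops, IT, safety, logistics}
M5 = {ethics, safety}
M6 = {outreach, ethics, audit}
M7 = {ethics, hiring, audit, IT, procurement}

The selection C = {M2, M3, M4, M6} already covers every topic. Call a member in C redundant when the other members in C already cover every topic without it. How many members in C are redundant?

Drop M2: procurement uncovered — not redundant.
Drop M3: hiring uncovered — not redundant.
Drop M4: IT, logistics uncovered — not redundant.
Drop M6: the rest still cover every topic — redundant.
1 redundant: M6.

1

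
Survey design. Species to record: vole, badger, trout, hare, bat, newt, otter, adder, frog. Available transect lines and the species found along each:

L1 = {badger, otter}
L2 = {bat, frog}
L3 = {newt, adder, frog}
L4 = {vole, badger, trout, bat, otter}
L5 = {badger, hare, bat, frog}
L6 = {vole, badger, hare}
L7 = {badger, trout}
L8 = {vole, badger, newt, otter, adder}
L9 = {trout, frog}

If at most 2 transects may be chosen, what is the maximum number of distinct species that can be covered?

Choosing L3, L4 covers {vole, badger, trout, bat, newt, otter, adder, frog} — 8 species.
No choice of 2 transects does better; here hare is left uncovered.

8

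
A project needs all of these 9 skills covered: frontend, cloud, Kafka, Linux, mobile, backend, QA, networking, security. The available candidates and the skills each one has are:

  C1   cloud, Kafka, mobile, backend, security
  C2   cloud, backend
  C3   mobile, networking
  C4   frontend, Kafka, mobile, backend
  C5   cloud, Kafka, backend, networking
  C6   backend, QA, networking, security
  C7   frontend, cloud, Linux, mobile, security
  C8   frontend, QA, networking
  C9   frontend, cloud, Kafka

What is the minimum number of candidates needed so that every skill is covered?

3

C1, C6, C7 together cover {frontend, cloud, Kafka, Linux, mobile, backend, QA, networking, security} — every skill.
No 2 of the 9 candidates cover everything (all 36 pairs fall short), so 3 is minimum.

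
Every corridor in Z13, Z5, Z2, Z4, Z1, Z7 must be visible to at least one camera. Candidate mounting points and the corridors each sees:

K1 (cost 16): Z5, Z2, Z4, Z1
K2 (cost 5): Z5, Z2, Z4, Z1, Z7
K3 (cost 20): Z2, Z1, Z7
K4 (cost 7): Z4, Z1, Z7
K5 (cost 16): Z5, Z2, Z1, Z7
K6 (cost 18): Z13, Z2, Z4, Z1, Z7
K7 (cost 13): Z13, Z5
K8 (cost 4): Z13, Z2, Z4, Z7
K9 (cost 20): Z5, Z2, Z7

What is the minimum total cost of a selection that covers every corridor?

9

K2, K8 cover every corridor at cost 5 + 4 = 9.
Any cover uses at least 2 camera mounts; among all covering selections none totals below 9.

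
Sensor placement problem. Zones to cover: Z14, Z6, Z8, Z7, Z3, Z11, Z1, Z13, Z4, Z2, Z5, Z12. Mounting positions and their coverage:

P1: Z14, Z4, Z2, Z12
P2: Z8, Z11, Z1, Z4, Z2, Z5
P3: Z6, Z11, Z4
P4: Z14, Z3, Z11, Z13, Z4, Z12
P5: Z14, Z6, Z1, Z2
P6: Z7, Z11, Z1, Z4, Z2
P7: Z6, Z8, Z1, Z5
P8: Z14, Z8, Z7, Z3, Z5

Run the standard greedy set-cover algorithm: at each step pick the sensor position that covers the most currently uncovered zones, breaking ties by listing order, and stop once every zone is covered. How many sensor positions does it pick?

Pick 1: P2 covers 6 new zones (Z8, Z11, Z1, Z4, Z2, Z5).
Pick 2: P4 covers 4 new zones (Z14, Z3, Z13, Z12).
Pick 3: P3 covers 1 new zones (Z6).
Pick 4: P6 covers 1 new zones (Z7).
Greedy uses 4 sensor positions. (The true minimum is 3.)

4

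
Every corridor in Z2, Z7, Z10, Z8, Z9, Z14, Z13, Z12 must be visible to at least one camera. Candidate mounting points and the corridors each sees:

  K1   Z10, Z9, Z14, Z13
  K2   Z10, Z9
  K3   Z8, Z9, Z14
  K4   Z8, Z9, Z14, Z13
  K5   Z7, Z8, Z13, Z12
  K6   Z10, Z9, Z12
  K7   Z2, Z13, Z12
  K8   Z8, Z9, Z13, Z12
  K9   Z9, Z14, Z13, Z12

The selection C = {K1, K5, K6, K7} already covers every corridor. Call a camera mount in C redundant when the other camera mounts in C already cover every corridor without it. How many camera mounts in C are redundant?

Drop K1: Z14 uncovered — not redundant.
Drop K5: Z7, Z8 uncovered — not redundant.
Drop K6: the rest still cover every corridor — redundant.
Drop K7: Z2 uncovered — not redundant.
1 redundant: K6.

1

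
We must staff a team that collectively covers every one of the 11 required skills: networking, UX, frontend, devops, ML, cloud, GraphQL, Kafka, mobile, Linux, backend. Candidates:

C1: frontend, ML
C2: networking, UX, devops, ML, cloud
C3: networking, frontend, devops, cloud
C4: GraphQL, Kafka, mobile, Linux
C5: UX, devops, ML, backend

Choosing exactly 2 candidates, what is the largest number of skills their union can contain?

9

Choosing C2, C4 covers {networking, UX, devops, ML, cloud, GraphQL, Kafka, mobile, Linux} — 9 skills.
No choice of 2 candidates does better; here frontend, backend are left uncovered.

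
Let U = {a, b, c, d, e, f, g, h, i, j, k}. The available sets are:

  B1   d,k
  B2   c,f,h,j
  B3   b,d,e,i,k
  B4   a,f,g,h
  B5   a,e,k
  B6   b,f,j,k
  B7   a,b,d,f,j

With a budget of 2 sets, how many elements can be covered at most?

Choosing B2, B3 covers {b, c, d, e, f, h, i, j, k} — 9 elements.
No choice of 2 sets does better; here a, g are left uncovered.

9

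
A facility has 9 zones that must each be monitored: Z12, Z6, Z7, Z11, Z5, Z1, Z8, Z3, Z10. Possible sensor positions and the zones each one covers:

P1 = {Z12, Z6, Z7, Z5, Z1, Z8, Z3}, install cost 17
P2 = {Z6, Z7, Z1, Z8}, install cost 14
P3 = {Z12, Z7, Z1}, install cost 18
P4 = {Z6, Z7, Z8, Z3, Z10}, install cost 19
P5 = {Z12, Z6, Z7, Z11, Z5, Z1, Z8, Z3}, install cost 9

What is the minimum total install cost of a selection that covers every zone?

P4, P5 cover every zone at install cost 19 + 9 = 28.
Any cover uses at least 2 sensor positions; among all covering selections none totals below 28.

28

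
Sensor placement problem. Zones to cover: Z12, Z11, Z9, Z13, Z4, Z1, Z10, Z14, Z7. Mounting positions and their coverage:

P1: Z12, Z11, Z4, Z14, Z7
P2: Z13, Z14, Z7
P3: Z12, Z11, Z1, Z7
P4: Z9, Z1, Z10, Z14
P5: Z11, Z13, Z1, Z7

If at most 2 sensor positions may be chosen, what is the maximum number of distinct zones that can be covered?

8

Choosing P1, P4 covers {Z12, Z11, Z9, Z4, Z1, Z10, Z14, Z7} — 8 zones.
No choice of 2 sensor positions does better; here Z13 is left uncovered.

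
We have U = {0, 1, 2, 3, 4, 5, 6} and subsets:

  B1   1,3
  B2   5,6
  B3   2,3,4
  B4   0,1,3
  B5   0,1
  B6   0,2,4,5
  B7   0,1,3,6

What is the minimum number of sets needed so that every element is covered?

2

B6, B7 together cover {0, 1, 2, 3, 4, 5, 6} — every element.
No single set contains all 7 elements, so 2 is optimal.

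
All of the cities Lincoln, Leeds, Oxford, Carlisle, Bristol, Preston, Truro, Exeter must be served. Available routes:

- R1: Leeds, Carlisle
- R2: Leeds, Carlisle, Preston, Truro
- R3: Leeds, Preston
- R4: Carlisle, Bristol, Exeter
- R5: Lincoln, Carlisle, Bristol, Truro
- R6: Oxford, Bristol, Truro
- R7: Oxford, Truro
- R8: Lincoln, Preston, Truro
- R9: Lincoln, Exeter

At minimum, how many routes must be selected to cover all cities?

3

R2, R6, R9 together cover {Lincoln, Leeds, Oxford, Carlisle, Bristol, Preston, Truro, Exeter} — every city.
No 2 of the 9 routes cover everything (all 36 pairs fall short), so 3 is minimum.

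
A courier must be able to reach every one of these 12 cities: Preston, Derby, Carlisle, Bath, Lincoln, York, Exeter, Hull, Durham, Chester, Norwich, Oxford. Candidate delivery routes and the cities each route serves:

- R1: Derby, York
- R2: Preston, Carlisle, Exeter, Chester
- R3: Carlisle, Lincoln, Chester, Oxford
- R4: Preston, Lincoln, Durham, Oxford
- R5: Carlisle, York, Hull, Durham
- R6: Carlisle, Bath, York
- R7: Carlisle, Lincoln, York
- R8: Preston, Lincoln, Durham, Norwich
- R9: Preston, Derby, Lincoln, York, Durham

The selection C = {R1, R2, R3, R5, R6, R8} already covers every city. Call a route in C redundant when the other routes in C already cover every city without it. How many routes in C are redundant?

0

Drop R1: Derby uncovered — not redundant.
Drop R2: Exeter uncovered — not redundant.
Drop R3: Oxford uncovered — not redundant.
Drop R5: Hull uncovered — not redundant.
Drop R6: Bath uncovered — not redundant.
Drop R8: Norwich uncovered — not redundant.
None of the routes in C is redundant.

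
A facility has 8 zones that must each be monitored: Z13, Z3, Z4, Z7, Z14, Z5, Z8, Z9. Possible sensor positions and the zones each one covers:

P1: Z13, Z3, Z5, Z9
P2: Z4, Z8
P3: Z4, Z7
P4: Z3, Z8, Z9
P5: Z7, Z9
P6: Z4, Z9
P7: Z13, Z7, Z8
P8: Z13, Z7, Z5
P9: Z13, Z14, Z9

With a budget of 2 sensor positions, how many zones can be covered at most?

6

Choosing P1, P2 covers {Z13, Z3, Z4, Z5, Z8, Z9} — 6 zones.
No choice of 2 sensor positions does better; here Z7, Z14 are left uncovered.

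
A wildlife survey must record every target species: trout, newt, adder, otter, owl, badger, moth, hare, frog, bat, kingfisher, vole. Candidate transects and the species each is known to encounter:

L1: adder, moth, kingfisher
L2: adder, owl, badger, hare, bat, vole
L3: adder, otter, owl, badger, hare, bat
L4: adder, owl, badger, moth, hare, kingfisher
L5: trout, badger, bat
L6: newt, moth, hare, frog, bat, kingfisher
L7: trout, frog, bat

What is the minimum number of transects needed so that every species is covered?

4

L2, L3, L5, L6 together cover {trout, newt, adder, otter, owl, badger, moth, hare, frog, bat, kingfisher, vole} — every species.
No 3 of the 7 transects cover everything (all 35 triples fall short), so 4 is minimum.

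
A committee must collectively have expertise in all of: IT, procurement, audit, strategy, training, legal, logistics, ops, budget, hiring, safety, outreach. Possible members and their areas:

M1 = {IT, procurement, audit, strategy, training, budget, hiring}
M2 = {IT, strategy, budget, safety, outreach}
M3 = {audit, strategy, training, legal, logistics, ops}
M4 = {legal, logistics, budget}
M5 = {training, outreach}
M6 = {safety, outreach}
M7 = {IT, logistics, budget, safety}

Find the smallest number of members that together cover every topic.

M1, M2, M3 together cover {IT, procurement, audit, strategy, training, legal, logistics, ops, budget, hiring, safety, outreach} — every topic.
No 2 of the 7 members cover everything (all 21 pairs fall short), so 3 is minimum.

3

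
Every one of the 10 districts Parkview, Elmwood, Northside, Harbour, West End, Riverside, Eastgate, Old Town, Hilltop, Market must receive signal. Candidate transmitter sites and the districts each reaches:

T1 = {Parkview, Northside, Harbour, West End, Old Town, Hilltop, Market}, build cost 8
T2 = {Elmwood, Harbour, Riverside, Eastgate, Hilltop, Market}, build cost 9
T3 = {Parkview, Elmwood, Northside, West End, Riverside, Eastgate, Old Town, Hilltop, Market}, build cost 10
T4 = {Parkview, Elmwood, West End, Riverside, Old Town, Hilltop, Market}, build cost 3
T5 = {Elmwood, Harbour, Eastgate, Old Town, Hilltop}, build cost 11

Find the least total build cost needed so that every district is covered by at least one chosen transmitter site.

17

T1, T2 cover every district at build cost 8 + 9 = 17.
Any cover uses at least 2 transmitter sites; among all covering selections none totals below 17.
Greedy by coverage-per-build cost would pick T4, T1, T2 for 20 — worse than the optimum 17.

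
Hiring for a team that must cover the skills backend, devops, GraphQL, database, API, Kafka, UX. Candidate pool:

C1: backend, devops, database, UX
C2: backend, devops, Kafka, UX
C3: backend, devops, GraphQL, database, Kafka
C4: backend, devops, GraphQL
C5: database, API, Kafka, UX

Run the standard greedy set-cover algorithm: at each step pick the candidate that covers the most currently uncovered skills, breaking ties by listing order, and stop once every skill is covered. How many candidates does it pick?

Pick 1: C3 covers 5 new skills (backend, devops, GraphQL, database, Kafka).
Pick 2: C5 covers 2 new skills (API, UX).
Greedy uses 2 candidates.

2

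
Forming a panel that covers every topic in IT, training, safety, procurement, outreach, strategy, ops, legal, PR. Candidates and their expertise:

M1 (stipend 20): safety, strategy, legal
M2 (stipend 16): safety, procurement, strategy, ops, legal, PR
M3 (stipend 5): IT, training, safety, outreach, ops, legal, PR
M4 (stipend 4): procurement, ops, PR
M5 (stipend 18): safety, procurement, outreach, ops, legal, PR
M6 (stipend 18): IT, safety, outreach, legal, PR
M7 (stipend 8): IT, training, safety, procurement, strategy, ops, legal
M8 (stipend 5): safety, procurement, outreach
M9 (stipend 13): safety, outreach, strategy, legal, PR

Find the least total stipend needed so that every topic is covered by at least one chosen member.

M3, M7 cover every topic at stipend 5 + 8 = 13.
Any cover uses at least 2 members; among all covering selections none totals below 13.
Greedy by coverage-per-stipend would pick M3, M4, M7 for 17 — worse than the optimum 13.

13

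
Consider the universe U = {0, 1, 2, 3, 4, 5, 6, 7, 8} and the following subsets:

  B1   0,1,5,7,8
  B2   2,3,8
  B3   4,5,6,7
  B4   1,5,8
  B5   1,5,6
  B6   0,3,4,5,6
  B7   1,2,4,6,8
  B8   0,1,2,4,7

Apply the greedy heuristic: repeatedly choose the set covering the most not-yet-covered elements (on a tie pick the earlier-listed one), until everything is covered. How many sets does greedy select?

Pick 1: B1 covers 5 new elements (0, 1, 5, 7, 8).
Pick 2: B6 covers 3 new elements (3, 4, 6).
Pick 3: B2 covers 1 new elements (2).
Greedy uses 3 sets.

3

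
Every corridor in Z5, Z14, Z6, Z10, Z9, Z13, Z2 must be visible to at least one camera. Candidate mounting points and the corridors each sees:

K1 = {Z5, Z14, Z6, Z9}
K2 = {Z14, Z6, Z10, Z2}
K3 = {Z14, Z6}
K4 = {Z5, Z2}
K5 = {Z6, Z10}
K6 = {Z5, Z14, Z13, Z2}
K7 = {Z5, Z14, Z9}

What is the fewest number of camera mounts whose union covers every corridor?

3

K1, K2, K6 together cover {Z5, Z14, Z6, Z10, Z9, Z13, Z2} — every corridor.
No 2 of the 7 camera mounts cover everything (all 21 pairs fall short), so 3 is minimum.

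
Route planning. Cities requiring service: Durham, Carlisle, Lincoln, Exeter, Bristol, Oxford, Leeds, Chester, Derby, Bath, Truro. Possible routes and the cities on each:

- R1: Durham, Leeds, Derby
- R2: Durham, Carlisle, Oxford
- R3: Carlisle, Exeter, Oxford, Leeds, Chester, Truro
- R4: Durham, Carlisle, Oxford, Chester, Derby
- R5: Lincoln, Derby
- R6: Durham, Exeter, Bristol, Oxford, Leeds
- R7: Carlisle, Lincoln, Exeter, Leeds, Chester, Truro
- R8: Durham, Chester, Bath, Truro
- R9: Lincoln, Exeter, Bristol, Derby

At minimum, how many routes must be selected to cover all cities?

R3, R8, R9 together cover {Durham, Carlisle, Lincoln, Exeter, Bristol, Oxford, Leeds, Chester, Derby, Bath, Truro} — every city.
No 2 of the 9 routes cover everything (all 36 pairs fall short), so 3 is minimum.

3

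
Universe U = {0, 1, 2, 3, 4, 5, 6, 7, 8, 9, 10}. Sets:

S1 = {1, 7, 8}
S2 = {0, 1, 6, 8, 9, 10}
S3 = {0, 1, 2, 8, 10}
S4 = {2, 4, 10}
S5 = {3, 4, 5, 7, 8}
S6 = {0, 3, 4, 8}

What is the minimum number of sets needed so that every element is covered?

3

S2, S3, S5 together cover {0, 1, 2, 3, 4, 5, 6, 7, 8, 9, 10} — every element.
No 2 of the 6 sets cover everything (all 15 pairs fall short), so 3 is minimum.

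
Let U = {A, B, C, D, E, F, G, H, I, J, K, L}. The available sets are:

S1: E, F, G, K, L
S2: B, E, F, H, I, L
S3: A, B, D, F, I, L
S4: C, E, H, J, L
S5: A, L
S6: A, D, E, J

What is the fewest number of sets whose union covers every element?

S1, S3, S4 together cover {A, B, C, D, E, F, G, H, I, J, K, L} — every element.
No 2 of the 6 sets cover everything (all 15 pairs fall short), so 3 is minimum.

3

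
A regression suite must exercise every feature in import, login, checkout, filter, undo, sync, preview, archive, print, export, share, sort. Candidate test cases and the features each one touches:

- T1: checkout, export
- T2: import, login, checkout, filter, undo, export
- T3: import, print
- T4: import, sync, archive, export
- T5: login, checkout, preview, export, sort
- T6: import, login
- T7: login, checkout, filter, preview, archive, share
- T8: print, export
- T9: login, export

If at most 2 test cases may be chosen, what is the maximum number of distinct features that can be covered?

Choosing T2, T7 covers {import, login, checkout, filter, undo, preview, archive, export, share} — 9 features.
No choice of 2 test cases does better; here sync, print, sort are left uncovered.

9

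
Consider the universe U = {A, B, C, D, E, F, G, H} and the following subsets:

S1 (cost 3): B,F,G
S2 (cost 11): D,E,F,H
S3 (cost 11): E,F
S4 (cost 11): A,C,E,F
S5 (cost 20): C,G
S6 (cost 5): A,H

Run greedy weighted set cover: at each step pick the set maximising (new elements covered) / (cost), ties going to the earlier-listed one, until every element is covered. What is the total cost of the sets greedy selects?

Pick 1: S1 adds 3 new (B, F, G) at cost 3 (ratio 3/3).
Pick 2: S6 adds 2 new (A, H) at cost 5 (ratio 2/5).
Pick 3: S2 adds 2 new (D, E) at cost 11 (ratio 2/11).
Pick 4: S4 adds 1 new (C) at cost 11 (ratio 1/11).
Greedy total cost: 3 + 5 + 11 + 11 = 30. (The true optimum is 25, so greedy overshoots here.)

30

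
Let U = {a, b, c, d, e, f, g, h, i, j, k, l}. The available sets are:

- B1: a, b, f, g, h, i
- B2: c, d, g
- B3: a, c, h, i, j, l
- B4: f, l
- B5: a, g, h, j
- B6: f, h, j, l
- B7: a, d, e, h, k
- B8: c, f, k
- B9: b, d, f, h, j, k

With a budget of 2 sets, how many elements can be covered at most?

10

Choosing B3, B9 covers {a, b, c, d, f, h, i, j, k, l} — 10 elements.
No choice of 2 sets does better; here e, g are left uncovered.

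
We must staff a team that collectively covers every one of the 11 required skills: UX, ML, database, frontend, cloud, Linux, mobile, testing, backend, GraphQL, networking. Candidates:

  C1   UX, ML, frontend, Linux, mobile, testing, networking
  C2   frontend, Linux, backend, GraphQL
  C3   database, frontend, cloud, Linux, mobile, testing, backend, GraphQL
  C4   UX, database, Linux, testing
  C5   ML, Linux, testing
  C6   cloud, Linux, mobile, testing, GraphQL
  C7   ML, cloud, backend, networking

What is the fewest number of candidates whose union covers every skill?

2

C1, C3 together cover {UX, ML, database, frontend, cloud, Linux, mobile, testing, backend, GraphQL, networking} — every skill.
No single candidate contains all 11 skills, so 2 is optimal.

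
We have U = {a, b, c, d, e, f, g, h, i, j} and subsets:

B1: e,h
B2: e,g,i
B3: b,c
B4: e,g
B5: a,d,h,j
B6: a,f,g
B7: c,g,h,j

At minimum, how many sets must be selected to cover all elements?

4

B2, B3, B5, B6 together cover {a, b, c, d, e, f, g, h, i, j} — every element.
No 3 of the 7 sets cover everything (all 35 triples fall short), so 4 is minimum.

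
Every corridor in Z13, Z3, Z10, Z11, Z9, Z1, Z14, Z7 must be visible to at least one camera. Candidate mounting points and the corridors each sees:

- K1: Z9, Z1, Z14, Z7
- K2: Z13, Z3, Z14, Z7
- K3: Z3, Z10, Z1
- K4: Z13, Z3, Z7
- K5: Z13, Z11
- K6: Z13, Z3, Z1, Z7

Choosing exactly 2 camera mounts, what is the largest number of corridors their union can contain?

Choosing K1, K2 covers {Z13, Z3, Z9, Z1, Z14, Z7} — 6 corridors.
No choice of 2 camera mounts does better; here Z10, Z11 are left uncovered.

6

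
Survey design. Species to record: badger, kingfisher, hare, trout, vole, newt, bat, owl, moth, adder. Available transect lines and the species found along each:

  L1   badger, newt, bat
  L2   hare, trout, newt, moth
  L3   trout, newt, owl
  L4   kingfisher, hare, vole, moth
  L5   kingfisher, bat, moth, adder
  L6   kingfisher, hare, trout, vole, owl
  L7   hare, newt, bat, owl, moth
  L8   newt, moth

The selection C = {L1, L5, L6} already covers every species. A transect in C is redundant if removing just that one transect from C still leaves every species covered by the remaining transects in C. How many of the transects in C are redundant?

Drop L1: badger, newt uncovered — not redundant.
Drop L5: moth, adder uncovered — not redundant.
Drop L6: hare, trout, vole, owl uncovered — not redundant.
None of the transects in C is redundant.

0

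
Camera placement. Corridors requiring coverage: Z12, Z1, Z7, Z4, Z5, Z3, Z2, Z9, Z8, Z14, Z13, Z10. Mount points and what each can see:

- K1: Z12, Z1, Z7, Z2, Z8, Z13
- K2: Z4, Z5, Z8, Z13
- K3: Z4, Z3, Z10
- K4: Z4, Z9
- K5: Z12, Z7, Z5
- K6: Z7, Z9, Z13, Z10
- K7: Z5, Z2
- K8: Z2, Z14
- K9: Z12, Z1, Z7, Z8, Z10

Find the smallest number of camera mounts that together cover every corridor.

K1, K2, K3, K4, K8 together cover {Z12, Z1, Z7, Z4, Z5, Z3, Z2, Z9, Z8, Z14, Z13, Z10} — every corridor.
No 4 of the 9 camera mounts cover everything (all 126 size-4 selections fall short), so 5 is minimum.

5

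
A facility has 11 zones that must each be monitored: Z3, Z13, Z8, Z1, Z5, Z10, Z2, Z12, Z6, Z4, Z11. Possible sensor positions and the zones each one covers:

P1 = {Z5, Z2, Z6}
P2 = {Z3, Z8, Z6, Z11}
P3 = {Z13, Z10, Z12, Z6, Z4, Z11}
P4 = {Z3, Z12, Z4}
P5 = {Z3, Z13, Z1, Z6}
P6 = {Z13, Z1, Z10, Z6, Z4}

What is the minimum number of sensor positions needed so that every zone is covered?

P1, P2, P3, P5 together cover {Z3, Z13, Z8, Z1, Z5, Z10, Z2, Z12, Z6, Z4, Z11} — every zone.
No 3 of the 6 sensor positions cover everything (all 20 triples fall short), so 4 is minimum.

4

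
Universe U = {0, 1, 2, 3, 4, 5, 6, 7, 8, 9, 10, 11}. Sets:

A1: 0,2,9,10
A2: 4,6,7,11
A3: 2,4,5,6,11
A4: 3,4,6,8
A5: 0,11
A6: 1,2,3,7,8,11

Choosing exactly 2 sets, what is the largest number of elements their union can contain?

Choosing A1, A6 covers {0, 1, 2, 3, 7, 8, 9, 10, 11} — 9 elements.
No choice of 2 sets does better; here 4, 5, 6 are left uncovered.

9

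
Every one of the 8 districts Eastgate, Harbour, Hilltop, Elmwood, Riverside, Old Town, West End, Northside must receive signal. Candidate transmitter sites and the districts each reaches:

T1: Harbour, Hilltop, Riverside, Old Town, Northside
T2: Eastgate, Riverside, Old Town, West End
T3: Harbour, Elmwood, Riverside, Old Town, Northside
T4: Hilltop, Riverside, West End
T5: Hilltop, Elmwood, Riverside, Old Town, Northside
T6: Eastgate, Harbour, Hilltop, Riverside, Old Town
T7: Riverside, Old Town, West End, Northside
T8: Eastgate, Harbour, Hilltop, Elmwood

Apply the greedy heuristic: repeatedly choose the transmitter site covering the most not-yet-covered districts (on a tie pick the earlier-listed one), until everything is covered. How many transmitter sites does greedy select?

Pick 1: T1 covers 5 new districts (Harbour, Hilltop, Riverside, Old Town, Northside).
Pick 2: T2 covers 2 new districts (Eastgate, West End).
Pick 3: T3 covers 1 new districts (Elmwood).
Greedy uses 3 transmitter sites. (The true minimum is 2.)

3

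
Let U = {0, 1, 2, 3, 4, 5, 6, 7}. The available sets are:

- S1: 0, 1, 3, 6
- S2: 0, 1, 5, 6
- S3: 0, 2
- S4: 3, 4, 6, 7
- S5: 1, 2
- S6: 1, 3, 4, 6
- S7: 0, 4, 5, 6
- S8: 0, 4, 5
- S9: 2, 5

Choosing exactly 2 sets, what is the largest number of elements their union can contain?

Choosing S2, S4 covers {0, 1, 3, 4, 5, 6, 7} — 7 elements.
No choice of 2 sets does better; here 2 is left uncovered.

7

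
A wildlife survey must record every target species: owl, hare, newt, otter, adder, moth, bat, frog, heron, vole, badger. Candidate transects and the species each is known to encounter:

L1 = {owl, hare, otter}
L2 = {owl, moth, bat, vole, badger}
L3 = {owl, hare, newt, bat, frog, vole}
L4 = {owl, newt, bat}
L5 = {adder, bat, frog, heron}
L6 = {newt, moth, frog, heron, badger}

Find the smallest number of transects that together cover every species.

4

L1, L2, L3, L5 together cover {owl, hare, newt, otter, adder, moth, bat, frog, heron, vole, badger} — every species.
No 3 of the 6 transects cover everything (all 20 triples fall short), so 4 is minimum.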